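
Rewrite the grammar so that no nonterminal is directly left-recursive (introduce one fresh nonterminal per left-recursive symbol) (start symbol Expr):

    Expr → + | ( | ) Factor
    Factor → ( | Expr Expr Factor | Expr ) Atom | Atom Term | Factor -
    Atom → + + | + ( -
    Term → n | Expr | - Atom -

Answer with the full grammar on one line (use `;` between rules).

Factor is directly left-recursive.
For Factor: α = {-}, β = {(, Expr Expr Factor, Expr ) Atom, Atom Term}. Rewrite as Factor → β Factor1 and Factor1 → α Factor1 | ε.

Expr → + | ( | ) Factor; Factor → ( Factor1 | Expr Expr Factor Factor1 | Expr ) Atom Factor1 | Atom Term Factor1; Atom → + + | + ( -; Term → n | Expr | - Atom -; Factor1 → - Factor1 | ε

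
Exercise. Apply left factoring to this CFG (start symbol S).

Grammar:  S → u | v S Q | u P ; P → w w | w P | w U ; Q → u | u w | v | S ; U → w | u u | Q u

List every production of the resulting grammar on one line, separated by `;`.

S → v S Q | u S'; P → w P'; Q → v | S | u Q'; U → w | u u | Q u; S' → ε | P; P' → w | P | U; Q' → ε | w

S has alternatives sharing prefix 'u': factor to S → u S' with S' → ε | P.
P has alternatives sharing prefix 'w': factor to P → w P' with P' → w | P | U.
Q has alternatives sharing prefix 'u': factor to Q → u Q' with Q' → ε | w.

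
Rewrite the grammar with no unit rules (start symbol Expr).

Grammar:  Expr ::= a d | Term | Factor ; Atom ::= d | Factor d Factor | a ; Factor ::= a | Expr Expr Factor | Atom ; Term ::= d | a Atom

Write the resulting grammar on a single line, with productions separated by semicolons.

Expr ::= d | a Atom | Factor d Factor | a | Expr Expr Factor | a d; Atom ::= d | Factor d Factor | a; Factor ::= d | Factor d Factor | a | Expr Expr Factor; Term ::= d | a Atom

Unit pairs: Expr ⇒* {Atom, Factor, Term}; Factor ⇒* {Atom}.
For every A with A ⇒* B via unit rules, add B's non-unit alternatives to A; then delete every rule of the form X → Y.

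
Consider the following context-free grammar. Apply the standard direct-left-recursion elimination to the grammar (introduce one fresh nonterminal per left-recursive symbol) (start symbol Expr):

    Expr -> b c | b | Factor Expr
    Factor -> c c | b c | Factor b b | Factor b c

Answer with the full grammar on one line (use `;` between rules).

Expr -> b c | b | Factor Expr; Factor -> c c Factor1 | b c Factor1; Factor1 -> b b Factor1 | b c Factor1 | ε

Factor is directly left-recursive.
For Factor: α = {b b, b c}, β = {c c, b c}. Rewrite as Factor → β Factor1 and Factor1 → α Factor1 | ε.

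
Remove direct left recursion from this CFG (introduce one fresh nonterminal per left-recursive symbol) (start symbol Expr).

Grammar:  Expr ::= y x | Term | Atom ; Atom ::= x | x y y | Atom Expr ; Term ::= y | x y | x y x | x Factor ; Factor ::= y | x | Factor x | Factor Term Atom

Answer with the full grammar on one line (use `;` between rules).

Expr ::= y x | Term | Atom; Atom ::= x Atom1 | x y y Atom1; Term ::= y | x y | x y x | x Factor; Factor ::= y Factor1 | x Factor1; Atom1 ::= Expr Atom1 | ε; Factor1 ::= x Factor1 | Term Atom Factor1 | ε

Left recursion appears on Atom, Factor.
For Atom: α = {Expr}, β = {x, x y y}. Rewrite as Atom → β Atom1 and Atom1 → α Atom1 | ε.
For Factor: α = {x, Term Atom}, β = {y, x}. Rewrite as Factor → β Factor1 and Factor1 → α Factor1 | ε.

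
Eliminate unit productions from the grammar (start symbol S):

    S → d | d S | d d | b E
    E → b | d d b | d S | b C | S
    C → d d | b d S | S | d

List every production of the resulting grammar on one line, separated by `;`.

S → d | d S | d d | b E; E → b | d d b | d S | b C | d | d d | b E; C → d d | b d S | d | d S | b E

Unit pairs: C ⇒* {S}; E ⇒* {S}.
Replace each nonterminal's rules with the union of the non-unit rules of every nonterminal it unit-derives.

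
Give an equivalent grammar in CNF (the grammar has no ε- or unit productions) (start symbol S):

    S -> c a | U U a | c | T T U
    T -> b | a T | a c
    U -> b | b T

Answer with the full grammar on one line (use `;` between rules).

S -> X1 X2 | U Y1 | c | T Y2; T -> b | X2 T | X2 X1; U -> b | X3 T; X1 -> c; X2 -> a; X3 -> b; Y1 -> U X2; Y2 -> T U

Introduce a nonterminal for each terminal appearing in a rule of length ≥ 2: X1 → c, X2 → a, X3 → b.
Binarize each right-hand side of length ≥ 3 by chaining fresh nonterminals (Y1, Y2, …): affected rules were S → U U X2; S → T T U.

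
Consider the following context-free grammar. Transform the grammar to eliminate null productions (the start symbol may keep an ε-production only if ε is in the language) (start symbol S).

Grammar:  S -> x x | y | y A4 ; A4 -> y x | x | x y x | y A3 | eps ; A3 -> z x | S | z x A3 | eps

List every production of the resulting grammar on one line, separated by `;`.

S -> x x | y | y A4; A4 -> y x | x | x y x | y A3 | y; A3 -> z x | S | z x A3

Nullable set = {A3, A4}.
ε ∉ L(G), so no ε-production is kept.
Add the nullable-subset variants: A4 → y A3 gives y A3 | y.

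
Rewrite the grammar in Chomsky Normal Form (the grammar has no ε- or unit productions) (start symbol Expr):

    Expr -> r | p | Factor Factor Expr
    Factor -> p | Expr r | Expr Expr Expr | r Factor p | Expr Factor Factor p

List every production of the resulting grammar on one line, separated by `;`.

Introduce a nonterminal for each terminal appearing in a rule of length ≥ 2: X1 → r, X2 → p.
Binarize each right-hand side of length ≥ 3 by chaining fresh nonterminals (Y1, Y2, …): affected rules were Expr → Factor Factor Expr; Factor → Expr Expr Expr; Factor → X1 Factor X2; Factor → Expr Factor Factor X2.

Expr -> r | p | Factor Y1; Factor -> p | Expr X1 | Expr Y2 | X1 Y3 | Expr Y4; X1 -> r; X2 -> p; Y1 -> Factor Expr; Y2 -> Expr Expr; Y3 -> Factor X2; Y4 -> Factor Y5; Y5 -> Factor X2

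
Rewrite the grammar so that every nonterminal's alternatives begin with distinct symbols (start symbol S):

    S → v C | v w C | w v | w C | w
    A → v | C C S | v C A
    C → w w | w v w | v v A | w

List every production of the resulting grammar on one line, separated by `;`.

S has alternatives sharing prefix 'w': factor to S → w S' with S' → v | C | ε.
S has alternatives sharing prefix 'v': factor to S → v S'' with S'' → C | w C.
A has alternatives sharing prefix 'v': factor to A → v A' with A' → ε | C A.
C has alternatives sharing prefix 'w': factor to C → w C' with C' → w | v w | ε.

S → w S' | v S''; A → C C S | v A'; C → v v A | w C'; S' → v | C | ε; S'' → C | w C; A' → ε | C A; C' → w | v w | ε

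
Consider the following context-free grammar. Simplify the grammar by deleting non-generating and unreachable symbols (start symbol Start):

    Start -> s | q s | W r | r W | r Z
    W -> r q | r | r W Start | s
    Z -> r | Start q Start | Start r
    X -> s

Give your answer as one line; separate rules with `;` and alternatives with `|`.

Start -> s | q s | W r | r W | r Z; W -> r q | r | r W Start | s; Z -> r | Start q Start | Start r

Generating nonterminals: {Start, W, X, Z}.
Reachable from Start after that: {Start, W, Z}.
Removed useless symbols: {X} and every production mentioning them.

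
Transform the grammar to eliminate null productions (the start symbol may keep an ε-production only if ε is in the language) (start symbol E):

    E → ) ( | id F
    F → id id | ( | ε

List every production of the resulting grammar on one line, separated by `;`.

Nullable set = {F}.
ε ∉ L(G), so no ε-production is kept.
For each production, add variants omitting each subset of nullable occurrences: E → id F gives id F | id.

E → ) ( | id F | id; F → id id | (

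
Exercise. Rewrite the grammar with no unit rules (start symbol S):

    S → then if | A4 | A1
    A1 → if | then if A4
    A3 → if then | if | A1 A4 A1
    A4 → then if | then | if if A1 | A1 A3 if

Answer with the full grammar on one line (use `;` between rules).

Unit pairs: S ⇒* {A1, A4}.
Replace each nonterminal's rules with the union of the non-unit rules of every nonterminal it unit-derives.

S → then if | then | if if A1 | A1 A3 if | if | then if A4; A1 → if | then if A4; A3 → if then | if | A1 A4 A1; A4 → then if | then | if if A1 | A1 A3 if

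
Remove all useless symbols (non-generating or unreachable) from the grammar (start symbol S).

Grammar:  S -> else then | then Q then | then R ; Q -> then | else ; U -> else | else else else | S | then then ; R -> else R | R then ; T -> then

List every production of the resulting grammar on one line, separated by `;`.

S -> else then | then Q then; Q -> then | else

Generating nonterminals: {Q, S, T, U}.
Reachable from S after that: {Q, S}.
Removed useless symbols: {R, T, U} and every production mentioning them.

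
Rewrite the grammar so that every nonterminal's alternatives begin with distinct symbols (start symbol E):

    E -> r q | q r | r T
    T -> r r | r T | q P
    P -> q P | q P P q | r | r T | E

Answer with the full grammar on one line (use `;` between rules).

E has alternatives sharing prefix 'r': factor to E → r E' with E' → q | T.
T has alternatives sharing prefix 'r': factor to T → r T' with T' → r | T.
P has alternatives sharing prefix 'q P': factor to P → q P P' with P' → ε | P q.
P has alternatives sharing prefix 'r': factor to P → r P'' with P'' → ε | T.

E -> q r | r E'; T -> q P | r T'; P -> E | q P P' | r P''; E' -> q | T; T' -> r | T; P' -> ε | P q; P'' -> ε | T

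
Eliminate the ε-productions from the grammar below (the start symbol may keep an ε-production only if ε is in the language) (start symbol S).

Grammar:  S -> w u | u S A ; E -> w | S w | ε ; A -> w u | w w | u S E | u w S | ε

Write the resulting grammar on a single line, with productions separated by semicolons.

Nullable nonterminals: {A, E}.
ε ∉ L(G), so no ε-production is kept.
For each production, add variants omitting each subset of nullable occurrences: S → u S A gives u S A | u S. A → u S E gives u S E | u S.

S -> w u | u S A | u S; E -> w | S w; A -> w u | w w | u S E | u S | u w S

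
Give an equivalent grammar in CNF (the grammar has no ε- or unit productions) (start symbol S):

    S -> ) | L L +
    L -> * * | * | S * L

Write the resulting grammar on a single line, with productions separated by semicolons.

S -> ) | L Y1; L -> X2 X2 | * | S Y2; X1 -> +; X2 -> *; Y1 -> L X1; Y2 -> X2 L

Introduce a nonterminal for each terminal appearing in a rule of length ≥ 2: X1 → +, X2 → *.
Binarize each right-hand side of length ≥ 3 by chaining fresh nonterminals (Y1, Y2, …): affected rules were S → L L X1; L → S X2 L.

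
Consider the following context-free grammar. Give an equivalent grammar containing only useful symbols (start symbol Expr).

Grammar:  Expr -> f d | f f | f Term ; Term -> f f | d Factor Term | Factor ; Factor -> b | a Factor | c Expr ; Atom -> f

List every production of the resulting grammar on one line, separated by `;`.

Expr -> f d | f f | f Term; Term -> f f | d Factor Term | Factor; Factor -> b | a Factor | c Expr

Generating nonterminals: {Atom, Expr, Factor, Term}.
Reachable from Expr after that: {Expr, Factor, Term}.
Removed useless symbols: {Atom} and every production mentioning them.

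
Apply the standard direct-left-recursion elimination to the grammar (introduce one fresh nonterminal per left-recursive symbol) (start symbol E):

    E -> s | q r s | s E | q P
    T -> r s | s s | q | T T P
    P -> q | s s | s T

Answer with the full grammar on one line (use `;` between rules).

Left recursion appears on T.
For T: α = {T P}, β = {r s, s s, q}. Rewrite as T → β T' and T' → α T' | ε.

E -> s | q r s | s E | q P; T -> r s T' | s s T' | q T'; P -> q | s s | s T; T' -> T P T' | ε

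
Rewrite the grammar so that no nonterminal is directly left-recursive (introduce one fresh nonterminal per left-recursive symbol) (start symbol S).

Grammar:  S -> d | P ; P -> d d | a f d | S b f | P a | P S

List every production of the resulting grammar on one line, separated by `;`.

P is directly left-recursive.
For P: α = {a, S}, β = {d d, a f d, S b f}. Rewrite as P → β P' and P' → α P' | ε.

S -> d | P; P -> d d P' | a f d P' | S b f P'; P' -> a P' | S P' | ε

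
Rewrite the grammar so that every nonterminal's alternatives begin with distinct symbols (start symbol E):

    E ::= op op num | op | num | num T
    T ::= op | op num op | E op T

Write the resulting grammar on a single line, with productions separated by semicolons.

E has alternatives sharing prefix 'op': factor to E → op E' with E' → op num | ε.
E has alternatives sharing prefix 'num': factor to E → num E'' with E'' → ε | T.
T has alternatives sharing prefix 'op': factor to T → op T' with T' → ε | num op.

E ::= op E' | num E''; T ::= E op T | op T'; E' ::= op num | epsilon; E'' ::= epsilon | T; T' ::= epsilon | num op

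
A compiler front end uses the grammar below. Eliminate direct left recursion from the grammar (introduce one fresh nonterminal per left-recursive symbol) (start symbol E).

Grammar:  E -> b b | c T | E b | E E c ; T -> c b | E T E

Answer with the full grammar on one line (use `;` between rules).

Left recursion appears on E.
For E: α = {b, E c}, β = {b b, c T}. Rewrite as E → β E' and E' → α E' | ε.

E -> b b E' | c T E'; T -> c b | E T E; E' -> b E' | E c E' | ε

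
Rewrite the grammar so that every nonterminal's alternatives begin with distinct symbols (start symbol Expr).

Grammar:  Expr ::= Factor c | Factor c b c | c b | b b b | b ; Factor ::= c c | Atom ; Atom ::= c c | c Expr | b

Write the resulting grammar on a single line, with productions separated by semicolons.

Expr ::= c b | Factor c Expr1 | b Expr2; Factor ::= c c | Atom; Atom ::= b | c Atom1; Expr1 ::= ε | b c; Expr2 ::= b b | ε; Atom1 ::= c | Expr

Expr has alternatives sharing prefix 'Factor c': factor to Expr → Factor c Expr1 with Expr1 → ε | b c.
Expr has alternatives sharing prefix 'b': factor to Expr → b Expr2 with Expr2 → b b | ε.
Atom has alternatives sharing prefix 'c': factor to Atom → c Atom1 with Atom1 → c | Expr.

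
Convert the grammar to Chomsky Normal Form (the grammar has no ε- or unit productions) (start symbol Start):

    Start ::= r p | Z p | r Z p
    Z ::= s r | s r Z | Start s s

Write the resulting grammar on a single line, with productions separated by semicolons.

Start ::= X1 X2 | Z X2 | X1 Y1; Z ::= X3 X1 | X3 Y2 | Start Y3; X1 ::= r; X2 ::= p; X3 ::= s; Y1 ::= Z X2; Y2 ::= X1 Z; Y3 ::= X3 X3

Introduce a nonterminal for each terminal appearing in a rule of length ≥ 2: X1 → r, X2 → p, X3 → s.
Binarize each right-hand side of length ≥ 3 by chaining fresh nonterminals (Y1, Y2, …): affected rules were Start → X1 Z X2; Z → X3 X1 Z; Z → Start X3 X3.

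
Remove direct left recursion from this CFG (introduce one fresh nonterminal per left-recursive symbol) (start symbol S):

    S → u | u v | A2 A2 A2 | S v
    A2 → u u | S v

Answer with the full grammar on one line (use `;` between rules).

S is directly left-recursive.
For S: α = {v}, β = {u, u v, A2 A2 A2}. Rewrite as S → β S' and S' → α S' | ε.

S → u S' | u v S' | A2 A2 A2 S'; A2 → u u | S v; S' → v S' | ε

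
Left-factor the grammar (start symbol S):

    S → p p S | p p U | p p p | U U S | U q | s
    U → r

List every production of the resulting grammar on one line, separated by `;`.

S → s | p p S' | U S''; U → r; S' → S | U | p; S'' → U S | q

S has alternatives sharing prefix 'p p': factor to S → p p S' with S' → S | U | p.
S has alternatives sharing prefix 'U': factor to S → U S'' with S'' → U S | q.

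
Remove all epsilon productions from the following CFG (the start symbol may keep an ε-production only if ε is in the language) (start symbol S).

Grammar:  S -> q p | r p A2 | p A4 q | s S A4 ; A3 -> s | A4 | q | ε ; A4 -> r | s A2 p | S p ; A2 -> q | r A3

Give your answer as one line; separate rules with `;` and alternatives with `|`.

Nullable set = {A3}.
ε ∉ L(G), so no ε-production is kept.
Add the nullable-subset variants: A2 → r A3 gives r A3 | r.

S -> q p | r p A2 | p A4 q | s S A4; A3 -> s | A4 | q; A4 -> r | s A2 p | S p; A2 -> q | r A3 | r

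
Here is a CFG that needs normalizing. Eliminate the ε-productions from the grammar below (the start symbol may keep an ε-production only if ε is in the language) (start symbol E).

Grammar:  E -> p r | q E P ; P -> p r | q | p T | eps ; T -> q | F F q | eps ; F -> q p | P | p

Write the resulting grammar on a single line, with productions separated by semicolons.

Nullable set = {F, P, T}.
ε ∉ L(G), so no ε-production is kept.
Expand every rule over subsets of its nullable positions: E → q E P gives q E P | q E. P → p T gives p T | p. T → F F q gives F F q | F q.

E -> p r | q E P | q E; P -> p r | q | p T | p; T -> q | F F q | F q; F -> q p | P | p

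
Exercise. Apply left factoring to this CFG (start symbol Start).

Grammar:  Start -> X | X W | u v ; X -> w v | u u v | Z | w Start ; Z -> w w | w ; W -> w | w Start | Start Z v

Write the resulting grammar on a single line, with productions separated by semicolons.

Start has alternatives sharing prefix 'X': factor to Start → X Start1 with Start1 → ε | W.
X has alternatives sharing prefix 'w': factor to X → w X1 with X1 → v | Start.
Z has alternatives sharing prefix 'w': factor to Z → w Z1 with Z1 → w | ε.
W has alternatives sharing prefix 'w': factor to W → w W1 with W1 → ε | Start.

Start -> u v | X Start1; X -> u u v | Z | w X1; Z -> w Z1; W -> Start Z v | w W1; Start1 -> ε | W; X1 -> v | Start; Z1 -> w | ε; W1 -> ε | Start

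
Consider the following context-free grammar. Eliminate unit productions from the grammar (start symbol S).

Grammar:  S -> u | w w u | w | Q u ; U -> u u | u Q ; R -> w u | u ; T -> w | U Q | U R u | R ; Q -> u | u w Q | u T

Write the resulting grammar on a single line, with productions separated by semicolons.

S -> u | w w u | w | Q u; U -> u u | u Q; R -> w u | u; T -> w u | u | w | U Q | U R u; Q -> u | u w Q | u T

Unit pairs: T ⇒* {R}.
For every A with A ⇒* B via unit rules, add B's non-unit alternatives to A; then delete every rule of the form X → Y.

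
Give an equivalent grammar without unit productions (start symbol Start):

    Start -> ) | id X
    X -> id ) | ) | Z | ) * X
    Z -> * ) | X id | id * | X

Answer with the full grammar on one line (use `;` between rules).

Start -> ) | id X; X -> * ) | X id | id * | id ) | ) | ) * X; Z -> * ) | X id | id * | id ) | ) | ) * X

Unit pairs: X ⇒* {Z}; Z ⇒* {X}.
For each unit pair (A, B), copy every non-unit production of B to A, then drop all unit productions.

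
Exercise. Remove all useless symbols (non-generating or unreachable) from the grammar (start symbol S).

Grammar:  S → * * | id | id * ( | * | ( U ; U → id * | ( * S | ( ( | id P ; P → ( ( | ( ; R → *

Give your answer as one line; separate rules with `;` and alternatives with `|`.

S → * * | id | id * ( | * | ( U; U → id * | ( * S | ( ( | id P; P → ( ( | (

Generating nonterminals: {P, R, S, U}.
Reachable from S after that: {P, S, U}.
Removed useless symbols: {R} and every production mentioning them.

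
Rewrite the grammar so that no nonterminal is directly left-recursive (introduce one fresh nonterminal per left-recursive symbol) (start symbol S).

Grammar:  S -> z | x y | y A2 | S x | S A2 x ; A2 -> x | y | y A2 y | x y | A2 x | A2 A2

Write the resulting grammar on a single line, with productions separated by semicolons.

S, A2 are directly left-recursive.
For S: α = {x, A2 x}, β = {z, x y, y A2}. Rewrite as S → β S' and S' → α S' | ε.
For A2: α = {x, A2}, β = {x, y, y A2 y, x y}. Rewrite as A2 → β A2' and A2' → α A2' | ε.

S -> z S' | x y S' | y A2 S'; A2 -> x A2' | y A2' | y A2 y A2' | x y A2'; S' -> x S' | A2 x S' | ε; A2' -> x A2' | A2 A2' | ε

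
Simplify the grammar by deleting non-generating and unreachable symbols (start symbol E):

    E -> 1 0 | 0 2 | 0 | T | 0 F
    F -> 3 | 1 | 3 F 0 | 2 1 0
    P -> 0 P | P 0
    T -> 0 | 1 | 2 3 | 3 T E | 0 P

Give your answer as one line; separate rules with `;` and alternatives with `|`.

Generating nonterminals: {E, F, T}.
Reachable from E after that: {E, F, T}.
Removed useless symbols: {P} and every production mentioning them.

E -> 1 0 | 0 2 | 0 | T | 0 F; F -> 3 | 1 | 3 F 0 | 2 1 0; T -> 0 | 1 | 2 3 | 3 T E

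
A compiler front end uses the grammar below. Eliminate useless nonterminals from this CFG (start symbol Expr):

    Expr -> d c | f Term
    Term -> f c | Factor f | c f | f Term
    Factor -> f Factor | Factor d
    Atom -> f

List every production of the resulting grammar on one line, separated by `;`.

Generating nonterminals: {Atom, Expr, Term}.
Reachable from Expr after that: {Expr, Term}.
Removed useless symbols: {Atom, Factor} and every production mentioning them.

Expr -> d c | f Term; Term -> f c | c f | f Term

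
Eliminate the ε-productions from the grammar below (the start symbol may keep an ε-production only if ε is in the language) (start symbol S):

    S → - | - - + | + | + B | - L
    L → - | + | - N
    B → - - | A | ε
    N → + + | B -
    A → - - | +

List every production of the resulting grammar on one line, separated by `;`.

Nullable set = {B}.
ε ∉ L(G), so no ε-production is kept.
Expand every rule over subsets of its nullable positions: N → B - gives B - | -.

S → - | - - + | + | + B | - L; L → - | + | - N; B → - - | A; N → + + | B - | -; A → - - | +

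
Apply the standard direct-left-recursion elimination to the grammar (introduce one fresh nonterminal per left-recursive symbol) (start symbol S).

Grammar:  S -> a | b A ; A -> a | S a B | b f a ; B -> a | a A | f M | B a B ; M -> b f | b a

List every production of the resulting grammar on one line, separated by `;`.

S -> a | b A; A -> a | S a B | b f a; B -> a B' | a A B' | f M B'; M -> b f | b a; B' -> a B B' | ε

Left recursion appears on B.
For B: α = {a B}, β = {a, a A, f M}. Rewrite as B → β B' and B' → α B' | ε.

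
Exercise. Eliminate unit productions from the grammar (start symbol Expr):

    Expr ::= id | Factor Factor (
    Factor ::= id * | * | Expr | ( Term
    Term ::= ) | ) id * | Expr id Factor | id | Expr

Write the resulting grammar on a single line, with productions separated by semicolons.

Expr ::= id | Factor Factor (; Factor ::= id * | * | ( Term | id | Factor Factor (; Term ::= ) | ) id * | Expr id Factor | id | Factor Factor (

Unit pairs: Factor ⇒* {Expr}; Term ⇒* {Expr}.
Replace each nonterminal's rules with the union of the non-unit rules of every nonterminal it unit-derives.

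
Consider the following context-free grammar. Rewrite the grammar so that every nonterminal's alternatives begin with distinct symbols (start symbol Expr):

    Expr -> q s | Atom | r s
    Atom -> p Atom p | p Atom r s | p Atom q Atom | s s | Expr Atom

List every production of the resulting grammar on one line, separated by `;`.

Atom has alternatives sharing prefix 'p Atom': factor to Atom → p Atom Atom1 with Atom1 → p | r s | q Atom.

Expr -> q s | Atom | r s; Atom -> s s | Expr Atom | p Atom Atom1; Atom1 -> p | r s | q Atom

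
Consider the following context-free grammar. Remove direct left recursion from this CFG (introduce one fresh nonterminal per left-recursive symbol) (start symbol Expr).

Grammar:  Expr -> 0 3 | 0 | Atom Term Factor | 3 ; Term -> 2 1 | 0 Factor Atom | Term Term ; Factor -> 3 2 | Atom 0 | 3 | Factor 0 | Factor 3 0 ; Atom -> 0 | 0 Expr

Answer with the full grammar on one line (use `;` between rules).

Directly left-recursive nonterminals: Term, Factor.
For Term: α = {Term}, β = {2 1, 0 Factor Atom}. Rewrite as Term → β Term1 and Term1 → α Term1 | ε.
For Factor: α = {0, 3 0}, β = {3 2, Atom 0, 3}. Rewrite as Factor → β Factor1 and Factor1 → α Factor1 | ε.

Expr -> 0 3 | 0 | Atom Term Factor | 3; Term -> 2 1 Term1 | 0 Factor Atom Term1; Factor -> 3 2 Factor1 | Atom 0 Factor1 | 3 Factor1; Atom -> 0 | 0 Expr; Term1 -> Term Term1 | ε; Factor1 -> 0 Factor1 | 3 0 Factor1 | ε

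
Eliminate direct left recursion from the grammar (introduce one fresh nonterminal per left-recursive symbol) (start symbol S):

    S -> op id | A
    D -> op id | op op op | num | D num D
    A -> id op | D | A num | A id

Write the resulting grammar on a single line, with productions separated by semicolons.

S -> op id | A; D -> op id D' | op op op D' | num D'; A -> id op A' | D A'; D' -> num D D' | ε; A' -> num A' | id A' | ε

Directly left-recursive nonterminals: D, A.
For D: α = {num D}, β = {op id, op op op, num}. Rewrite as D → β D' and D' → α D' | ε.
For A: α = {num, id}, β = {id op, D}. Rewrite as A → β A' and A' → α A' | ε.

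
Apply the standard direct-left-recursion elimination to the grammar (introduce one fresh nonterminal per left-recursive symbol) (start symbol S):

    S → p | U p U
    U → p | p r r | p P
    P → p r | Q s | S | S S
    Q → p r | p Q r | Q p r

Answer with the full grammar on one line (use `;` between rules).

S → p | U p U; U → p | p r r | p P; P → p r | Q s | S | S S; Q → p r Q' | p Q r Q'; Q' → p r Q' | ε

Q is directly left-recursive.
For Q: α = {p r}, β = {p r, p Q r}. Rewrite as Q → β Q' and Q' → α Q' | ε.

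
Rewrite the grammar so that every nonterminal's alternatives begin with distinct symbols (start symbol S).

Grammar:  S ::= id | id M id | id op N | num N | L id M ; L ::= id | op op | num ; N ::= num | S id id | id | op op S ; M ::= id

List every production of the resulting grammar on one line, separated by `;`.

S has alternatives sharing prefix 'id': factor to S → id S' with S' → ε | M id | op N.

S ::= num N | L id M | id S'; L ::= id | op op | num; N ::= num | S id id | id | op op S; M ::= id; S' ::= ε | M id | op N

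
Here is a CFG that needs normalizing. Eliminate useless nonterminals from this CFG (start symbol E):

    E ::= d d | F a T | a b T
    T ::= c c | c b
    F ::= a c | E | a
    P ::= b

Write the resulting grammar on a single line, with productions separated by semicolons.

E ::= d d | F a T | a b T; T ::= c c | c b; F ::= a c | E | a

Generating nonterminals: {E, F, P, T}.
Reachable from E after that: {E, F, T}.
Removed useless symbols: {P} and every production mentioning them.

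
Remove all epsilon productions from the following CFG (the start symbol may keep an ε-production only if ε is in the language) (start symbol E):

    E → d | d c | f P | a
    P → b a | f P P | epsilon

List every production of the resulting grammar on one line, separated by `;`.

E → d | d c | f P | f | a; P → b a | f P P | f P | f

Nullable set = {P}.
ε ∉ L(G), so no ε-production is kept.
Add the nullable-subset variants: E → f P gives f P | f. P → f P P gives f P P | f P | f.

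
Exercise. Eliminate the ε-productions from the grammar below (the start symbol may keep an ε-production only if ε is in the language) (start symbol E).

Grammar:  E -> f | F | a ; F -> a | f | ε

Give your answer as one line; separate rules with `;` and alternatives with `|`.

E -> f | F | a | ε; F -> a | f

Nullable set = {E, F}.
ε ∈ L(G) since E is nullable, so keep E → ε.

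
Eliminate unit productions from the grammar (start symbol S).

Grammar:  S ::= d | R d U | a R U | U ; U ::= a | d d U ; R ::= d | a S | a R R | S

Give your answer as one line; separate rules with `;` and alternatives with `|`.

S ::= a | d d U | d | R d U | a R U; U ::= a | d d U; R ::= a | d d U | d | R d U | a R U | a S | a R R

Unit pairs: R ⇒* {S, U}; S ⇒* {U}.
For every A with A ⇒* B via unit rules, add B's non-unit alternatives to A; then delete every rule of the form X → Y.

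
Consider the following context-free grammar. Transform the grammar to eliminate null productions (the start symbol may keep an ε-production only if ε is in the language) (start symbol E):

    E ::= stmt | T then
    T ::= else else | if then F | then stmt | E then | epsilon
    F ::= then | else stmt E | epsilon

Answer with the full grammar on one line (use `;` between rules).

E ::= stmt | T then | then; T ::= else else | if then F | if then | then stmt | E then; F ::= then | else stmt E

The nullable symbols are {F, T}.
ε ∉ L(G), so no ε-production is kept.
Expand every rule over subsets of its nullable positions: E → T then gives T then | then. T → if then F gives if then F | if then.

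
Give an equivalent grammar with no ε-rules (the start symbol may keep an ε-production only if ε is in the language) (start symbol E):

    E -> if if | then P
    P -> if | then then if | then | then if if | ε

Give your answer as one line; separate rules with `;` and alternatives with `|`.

The nullable symbols are {P}.
ε ∉ L(G), so no ε-production is kept.
For each production, add variants omitting each subset of nullable occurrences: E → then P gives then P | then.

E -> if if | then P | then; P -> if | then then if | then | then if if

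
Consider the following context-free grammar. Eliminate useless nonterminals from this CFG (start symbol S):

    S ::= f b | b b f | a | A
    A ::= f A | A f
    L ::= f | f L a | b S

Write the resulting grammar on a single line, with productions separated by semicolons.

Generating nonterminals: {L, S}.
Reachable from S after that: {S}.
Removed useless symbols: {A, L} and every production mentioning them.

S ::= f b | b b f | a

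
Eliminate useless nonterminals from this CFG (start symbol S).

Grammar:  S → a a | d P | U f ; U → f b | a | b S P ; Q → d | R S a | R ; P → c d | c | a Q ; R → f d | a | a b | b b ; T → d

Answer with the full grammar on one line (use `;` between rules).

Generating nonterminals: {P, Q, R, S, T, U}.
Reachable from S after that: {P, Q, R, S, U}.
Removed useless symbols: {T} and every production mentioning them.

S → a a | d P | U f; U → f b | a | b S P; Q → d | R S a | R; P → c d | c | a Q; R → f d | a | a b | b b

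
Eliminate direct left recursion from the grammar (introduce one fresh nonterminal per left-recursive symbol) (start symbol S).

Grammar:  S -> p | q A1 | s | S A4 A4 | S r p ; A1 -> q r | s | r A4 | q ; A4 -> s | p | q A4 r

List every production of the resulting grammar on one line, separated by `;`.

Directly left-recursive nonterminal: S.
For S: α = {A4 A4, r p}, β = {p, q A1, s}. Rewrite as S → β S' and S' → α S' | ε.

S -> p S' | q A1 S' | s S'; A1 -> q r | s | r A4 | q; A4 -> s | p | q A4 r; S' -> A4 A4 S' | r p S' | ε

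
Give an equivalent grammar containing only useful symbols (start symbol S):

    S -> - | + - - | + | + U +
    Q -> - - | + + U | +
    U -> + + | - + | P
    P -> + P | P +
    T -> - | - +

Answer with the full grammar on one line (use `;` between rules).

S -> - | + - - | + | + U +; U -> + + | - +

Generating nonterminals: {Q, S, T, U}.
Reachable from S after that: {S, U}.
Removed useless symbols: {P, Q, T} and every production mentioning them.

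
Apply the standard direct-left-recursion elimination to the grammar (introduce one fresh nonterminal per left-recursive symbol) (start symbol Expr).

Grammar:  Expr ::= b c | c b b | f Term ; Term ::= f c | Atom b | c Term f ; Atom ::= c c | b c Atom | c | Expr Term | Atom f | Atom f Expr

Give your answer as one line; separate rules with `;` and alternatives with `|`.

Atom is directly left-recursive.
For Atom: α = {f, f Expr}, β = {c c, b c Atom, c, Expr Term}. Rewrite as Atom → β Atom1 and Atom1 → α Atom1 | ε.

Expr ::= b c | c b b | f Term; Term ::= f c | Atom b | c Term f; Atom ::= c c Atom1 | b c Atom Atom1 | c Atom1 | Expr Term Atom1; Atom1 ::= f Atom1 | f Expr Atom1 | eps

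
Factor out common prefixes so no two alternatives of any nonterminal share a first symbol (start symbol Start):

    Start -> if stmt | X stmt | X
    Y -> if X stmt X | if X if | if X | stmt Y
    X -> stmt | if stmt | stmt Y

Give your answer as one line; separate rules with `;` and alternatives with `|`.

Start has alternatives sharing prefix 'X': factor to Start → X Start1 with Start1 → stmt | ε.
Y has alternatives sharing prefix 'if X': factor to Y → if X Y1 with Y1 → stmt X | if | ε.
X has alternatives sharing prefix 'stmt': factor to X → stmt X1 with X1 → ε | Y.

Start -> if stmt | X Start1; Y -> stmt Y | if X Y1; X -> if stmt | stmt X1; Start1 -> stmt | ε; Y1 -> stmt X | if | ε; X1 -> ε | Y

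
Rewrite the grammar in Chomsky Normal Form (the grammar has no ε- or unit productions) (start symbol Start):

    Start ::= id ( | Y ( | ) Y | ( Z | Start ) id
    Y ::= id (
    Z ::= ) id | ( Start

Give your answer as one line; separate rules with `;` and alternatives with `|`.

Start ::= X1 X2 | Y X2 | X3 Y | X2 Z | Start Y1; Y ::= X1 X2; Z ::= X3 X1 | X2 Start; X1 ::= id; X2 ::= (; X3 ::= ); Y1 ::= X3 X1

Introduce a nonterminal for each terminal appearing in a rule of length ≥ 2: X1 → id, X2 → (, X3 → ).
Binarize each right-hand side of length ≥ 3 by chaining fresh nonterminals (Y1, Y2, …): affected rules were Start → Start X3 X1.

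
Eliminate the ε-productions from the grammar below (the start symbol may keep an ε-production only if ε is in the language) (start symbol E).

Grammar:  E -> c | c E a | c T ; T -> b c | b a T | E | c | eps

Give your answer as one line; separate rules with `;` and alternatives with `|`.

Nullable nonterminals: {T}.
ε ∉ L(G), so no ε-production is kept.
Add the nullable-subset variants: T → b a T gives b a T | b a.

E -> c | c E a | c T; T -> b c | b a T | b a | E | c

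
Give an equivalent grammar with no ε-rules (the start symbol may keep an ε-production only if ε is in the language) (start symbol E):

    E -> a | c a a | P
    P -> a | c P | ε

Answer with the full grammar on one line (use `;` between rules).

E -> a | c a a | P | ε; P -> a | c P | c

Nullable set = {E, P}.
ε ∈ L(G) since E is nullable, so keep E → ε.
Expand every rule over subsets of its nullable positions: P → c P gives c P | c.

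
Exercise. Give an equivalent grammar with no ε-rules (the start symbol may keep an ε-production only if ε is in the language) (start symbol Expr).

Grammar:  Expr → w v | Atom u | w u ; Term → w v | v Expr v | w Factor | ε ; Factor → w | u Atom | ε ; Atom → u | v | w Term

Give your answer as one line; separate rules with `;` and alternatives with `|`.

Expr → w v | Atom u | w u; Term → w v | v Expr v | w Factor | w; Factor → w | u Atom; Atom → u | v | w Term | w

Nullable nonterminals: {Factor, Term}.
ε ∉ L(G), so no ε-production is kept.
Add the nullable-subset variants: Term → w Factor gives w Factor | w. Atom → w Term gives w Term | w.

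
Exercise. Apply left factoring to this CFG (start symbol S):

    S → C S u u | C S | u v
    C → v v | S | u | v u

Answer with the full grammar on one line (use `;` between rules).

S → u v | C S S'; C → S | u | v C'; S' → u u | ε; C' → v | u

S has alternatives sharing prefix 'C S': factor to S → C S S' with S' → u u | ε.
C has alternatives sharing prefix 'v': factor to C → v C' with C' → v | u.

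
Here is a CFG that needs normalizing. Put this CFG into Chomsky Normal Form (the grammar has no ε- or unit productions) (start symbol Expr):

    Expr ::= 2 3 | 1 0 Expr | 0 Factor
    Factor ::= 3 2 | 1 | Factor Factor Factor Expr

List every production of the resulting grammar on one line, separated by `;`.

Expr ::= X1 X2 | X3 Y1 | X4 Factor; Factor ::= X2 X1 | 1 | Factor Y2; X1 ::= 2; X2 ::= 3; X3 ::= 1; X4 ::= 0; Y1 ::= X4 Expr; Y2 ::= Factor Y3; Y3 ::= Factor Expr

Introduce a nonterminal for each terminal appearing in a rule of length ≥ 2: X1 → 2, X2 → 3, X3 → 1, X4 → 0.
Binarize each right-hand side of length ≥ 3 by chaining fresh nonterminals (Y1, Y2, …): affected rules were Expr → X3 X4 Expr; Factor → Factor Factor Factor Expr.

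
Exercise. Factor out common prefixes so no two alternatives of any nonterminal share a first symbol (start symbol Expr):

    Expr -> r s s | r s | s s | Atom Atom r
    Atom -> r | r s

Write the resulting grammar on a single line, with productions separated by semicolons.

Expr has alternatives sharing prefix 'r s': factor to Expr → r s Expr1 with Expr1 → s | ε.
Atom has alternatives sharing prefix 'r': factor to Atom → r Atom1 with Atom1 → ε | s.

Expr -> s s | Atom Atom r | r s Expr1; Atom -> r Atom1; Expr1 -> s | eps; Atom1 -> eps | s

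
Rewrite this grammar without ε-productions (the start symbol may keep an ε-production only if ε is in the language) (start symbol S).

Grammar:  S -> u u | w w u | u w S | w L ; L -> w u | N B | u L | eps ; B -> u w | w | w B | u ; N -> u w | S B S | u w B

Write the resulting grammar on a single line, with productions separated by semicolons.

Nullable set = {L}.
ε ∉ L(G), so no ε-production is kept.
Expand every rule over subsets of its nullable positions: S → w L gives w L | w. L → u L gives u L | u.

S -> u u | w w u | u w S | w L | w; L -> w u | N B | u L | u; B -> u w | w | w B | u; N -> u w | S B S | u w B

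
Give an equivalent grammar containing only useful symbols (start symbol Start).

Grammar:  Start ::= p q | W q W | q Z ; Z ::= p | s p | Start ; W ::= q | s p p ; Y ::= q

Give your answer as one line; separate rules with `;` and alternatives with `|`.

Start ::= p q | W q W | q Z; Z ::= p | s p | Start; W ::= q | s p p

Generating nonterminals: {Start, W, Y, Z}.
Reachable from Start after that: {Start, W, Z}.
Removed useless symbols: {Y} and every production mentioning them.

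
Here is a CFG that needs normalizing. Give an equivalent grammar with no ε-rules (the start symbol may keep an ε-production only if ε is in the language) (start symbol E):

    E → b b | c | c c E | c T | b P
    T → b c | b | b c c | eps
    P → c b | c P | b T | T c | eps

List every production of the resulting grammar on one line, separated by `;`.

Nullable nonterminals: {P, T}.
ε ∉ L(G), so no ε-production is kept.
For each production, add variants omitting each subset of nullable occurrences: E → b P gives b P | b. P → c P gives c P | c. P → b T gives b T | b.

E → b b | c | c c E | c T | b P | b; T → b c | b | b c c; P → c b | c P | c | b T | b | T c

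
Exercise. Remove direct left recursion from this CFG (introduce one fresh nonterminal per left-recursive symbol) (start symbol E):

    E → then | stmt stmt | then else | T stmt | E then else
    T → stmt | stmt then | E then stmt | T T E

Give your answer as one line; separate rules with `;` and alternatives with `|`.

E → then E' | stmt stmt E' | then else E' | T stmt E'; T → stmt T' | stmt then T' | E then stmt T'; E' → then else E' | ε; T' → T E T' | ε

E, T are directly left-recursive.
For E: α = {then else}, β = {then, stmt stmt, then else, T stmt}. Rewrite as E → β E' and E' → α E' | ε.
For T: α = {T E}, β = {stmt, stmt then, E then stmt}. Rewrite as T → β T' and T' → α T' | ε.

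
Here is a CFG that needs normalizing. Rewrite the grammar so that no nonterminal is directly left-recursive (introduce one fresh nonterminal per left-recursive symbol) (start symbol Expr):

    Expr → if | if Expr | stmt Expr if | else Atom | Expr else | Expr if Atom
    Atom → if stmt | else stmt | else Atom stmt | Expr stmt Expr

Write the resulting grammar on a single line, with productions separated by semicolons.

Expr → if Expr1 | if Expr Expr1 | stmt Expr if Expr1 | else Atom Expr1; Atom → if stmt | else stmt | else Atom stmt | Expr stmt Expr; Expr1 → else Expr1 | if Atom Expr1 | ε

Expr is directly left-recursive.
For Expr: α = {else, if Atom}, β = {if, if Expr, stmt Expr if, else Atom}. Rewrite as Expr → β Expr1 and Expr1 → α Expr1 | ε.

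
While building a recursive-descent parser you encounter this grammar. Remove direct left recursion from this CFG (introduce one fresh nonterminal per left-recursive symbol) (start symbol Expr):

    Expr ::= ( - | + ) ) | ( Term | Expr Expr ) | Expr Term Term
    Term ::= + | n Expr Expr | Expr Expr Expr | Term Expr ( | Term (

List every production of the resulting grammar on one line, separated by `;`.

Left recursion appears on Expr, Term.
For Expr: α = {Expr ), Term Term}, β = {( -, + ) ), ( Term}. Rewrite as Expr → β Expr1 and Expr1 → α Expr1 | ε.
For Term: α = {Expr (, (}, β = {+, n Expr Expr, Expr Expr Expr}. Rewrite as Term → β Term1 and Term1 → α Term1 | ε.

Expr ::= ( - Expr1 | + ) ) Expr1 | ( Term Expr1; Term ::= + Term1 | n Expr Expr Term1 | Expr Expr Expr Term1; Expr1 ::= Expr ) Expr1 | Term Term Expr1 | ε; Term1 ::= Expr ( Term1 | ( Term1 | ε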